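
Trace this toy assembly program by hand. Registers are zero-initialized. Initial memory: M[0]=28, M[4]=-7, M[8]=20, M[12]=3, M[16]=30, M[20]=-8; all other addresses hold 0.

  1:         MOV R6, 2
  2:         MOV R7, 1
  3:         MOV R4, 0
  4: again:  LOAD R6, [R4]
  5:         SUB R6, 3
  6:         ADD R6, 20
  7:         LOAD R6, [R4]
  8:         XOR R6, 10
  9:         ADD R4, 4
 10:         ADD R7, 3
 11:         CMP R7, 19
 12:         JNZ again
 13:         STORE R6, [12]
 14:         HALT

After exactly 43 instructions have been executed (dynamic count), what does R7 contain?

13

MOV R6, 2 → R6=2
MOV R7, 1 → R7=1
MOV R4, 0 → R4=0
LOAD R6, [R4] → R6=M[0]=28
SUB R6, 3 → R6=28-3=25
ADD R6, 20 → R6=25+20=45
LOAD R6, [R4] → R6=M[0]=28
XOR R6, 10 → R6=28^10=22
ADD R4, 4 → R4=0+4=4
ADD R7, 3 → R7=1+3=4
CMP R7, 19  (cmp 4,19)
JNZ again: taken
LOAD R6, [R4] → R6=M[4]=-7
SUB R6, 3 → R6=(-7)-3=-10
ADD R6, 20 → R6=(-10)+20=10
LOAD R6, [R4] → R6=M[4]=-7
XOR R6, 10 → R6=(-7)^10=-13
ADD R4, 4 → R4=4+4=8
ADD R7, 3 → R7=4+3=7
CMP R7, 19  (cmp 7,19)
JNZ again: taken
LOAD R6, [R4] → R6=M[8]=20
SUB R6, 3 → R6=20-3=17
ADD R6, 20 → R6=17+20=37
LOAD R6, [R4] → R6=M[8]=20
XOR R6, 10 → R6=20^10=30
ADD R4, 4 → R4=8+4=12
ADD R7, 3 → R7=7+3=10
CMP R7, 19  (cmp 10,19)
JNZ again: taken
LOAD R6, [R4] → R6=M[12]=3
SUB R6, 3 → R6=3-3=0
ADD R6, 20 → R6=0+20=20
LOAD R6, [R4] → R6=M[12]=3
XOR R6, 10 → R6=3^10=9
ADD R4, 4 → R4=12+4=16
ADD R7, 3 → R7=10+3=13
CMP R7, 19  (cmp 13,19)
JNZ again: taken
LOAD R6, [R4] → R6=M[16]=30
SUB R6, 3 → R6=30-3=27
ADD R6, 20 → R6=27+20=47
LOAD R6, [R4] → R6=M[16]=30
After step 43: R7 = 13.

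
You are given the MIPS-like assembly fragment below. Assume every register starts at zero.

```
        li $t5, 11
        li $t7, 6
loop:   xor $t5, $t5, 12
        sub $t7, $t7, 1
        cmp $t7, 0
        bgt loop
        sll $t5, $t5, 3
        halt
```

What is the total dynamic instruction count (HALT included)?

$t5=11
$t7=6
$t5=11^12=7
$t7=6-1=5
cmp $t7, 0  (cmp 5,0)
bgt loop: taken
$t5=7^12=11
$t7=5-1=4
cmp $t7, 0  (cmp 4,0)
bgt loop: taken
$t5=11^12=7
$t7=4-1=3
cmp $t7, 0  (cmp 3,0)
bgt loop: taken
$t5=7^12=11
$t7=3-1=2
cmp $t7, 0  (cmp 2,0)
bgt loop: taken
$t5=11^12=7
$t7=2-1=1
cmp $t7, 0  (cmp 1,0)
bgt loop: taken
$t5=7^12=11
$t7=1-1=0
cmp $t7, 0  (cmp 0,0)
bgt loop: not taken
$t5=11<<3=88
halt.
Total executed instructions: 28.

28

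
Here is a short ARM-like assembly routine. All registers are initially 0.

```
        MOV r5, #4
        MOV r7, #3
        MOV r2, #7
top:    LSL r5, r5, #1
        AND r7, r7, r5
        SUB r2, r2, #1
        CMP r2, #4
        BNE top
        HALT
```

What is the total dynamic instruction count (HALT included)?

19

after MOV r5, #4: r5=4
after MOV r7, #3: r7=3
after MOV r2, #7: r2=7
after LSL r5, r5, #1: r5=4<<1=8
after AND r7, r7, r5: r7=3&8=0
after SUB r2, r2, #1: r2=7-1=6
CMP r2, #4  (cmp 6,4)
BNE top: taken
after LSL r5, r5, #1: r5=8<<1=16
after AND r7, r7, r5: r7=0&16=0
after SUB r2, r2, #1: r2=6-1=5
CMP r2, #4  (cmp 5,4)
BNE top: taken
after LSL r5, r5, #1: r5=16<<1=32
after AND r7, r7, r5: r7=0&32=0
after SUB r2, r2, #1: r2=5-1=4
CMP r2, #4  (cmp 4,4)
BNE top: not taken
halt.
Total executed instructions: 19.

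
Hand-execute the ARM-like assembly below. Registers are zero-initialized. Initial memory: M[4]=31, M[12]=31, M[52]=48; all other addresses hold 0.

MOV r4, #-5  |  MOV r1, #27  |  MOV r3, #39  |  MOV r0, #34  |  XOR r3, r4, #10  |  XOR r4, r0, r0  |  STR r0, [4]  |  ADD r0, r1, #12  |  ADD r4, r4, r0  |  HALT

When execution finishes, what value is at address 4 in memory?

r4=-5
r1=27
r3=39
r0=34
r3=(-5)^10=-15
r4=34^34=0
STR r0, [4] → M[4]=34
r0=27+12=39
r4=0+39=39
halt.

34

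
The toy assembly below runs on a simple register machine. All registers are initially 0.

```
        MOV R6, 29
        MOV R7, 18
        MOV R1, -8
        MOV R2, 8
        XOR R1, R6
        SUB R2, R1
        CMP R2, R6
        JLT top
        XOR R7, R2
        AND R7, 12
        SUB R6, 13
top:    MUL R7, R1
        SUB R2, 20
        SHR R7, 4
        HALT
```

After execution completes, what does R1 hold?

-27

after MOV R6, 29: R6=29
after MOV R7, 18: R7=18
after MOV R1, -8: R1=-8
after MOV R2, 8: R2=8
after XOR R1, R6: R1=(-8)^29=-27
after SUB R2, R1: R2=8-(-27)=35
CMP R2, R6  (cmp 35,29)
JLT top: not taken
after XOR R7, R2: R7=18^35=49
after AND R7, 12: R7=49&12=0
after SUB R6, 13: R6=29-13=16
after MUL R7, R1: R7=0*(-27)=0
after SUB R2, 20: R2=35-20=15
after SHR R7, 4: R7=0>>4=0
halt.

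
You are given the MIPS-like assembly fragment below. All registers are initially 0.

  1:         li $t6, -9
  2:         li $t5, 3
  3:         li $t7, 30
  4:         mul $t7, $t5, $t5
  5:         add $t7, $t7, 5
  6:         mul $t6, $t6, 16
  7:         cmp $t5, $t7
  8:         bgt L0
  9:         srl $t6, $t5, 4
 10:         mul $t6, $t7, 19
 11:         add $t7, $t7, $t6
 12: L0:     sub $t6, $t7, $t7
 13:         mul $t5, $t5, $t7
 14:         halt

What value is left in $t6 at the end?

0

after li $t6, -9: $t6=-9
after li $t5, 3: $t5=3
after li $t7, 30: $t7=30
after mul $t7, $t5, $t5: $t7=3*3=9
after add $t7, $t7, 5: $t7=9+5=14
after mul $t6, $t6, 16: $t6=(-9)*16=-144
cmp $t5, $t7  (cmp 3,14)
bgt L0: not taken
after srl $t6, $t5, 4: $t6=3>>4=0
after mul $t6, $t7, 19: $t6=14*19=266
after add $t7, $t7, $t6: $t7=14+266=280
after sub $t6, $t7, $t7: $t6=280-280=0
after mul $t5, $t5, $t7: $t5=3*280=840
halt.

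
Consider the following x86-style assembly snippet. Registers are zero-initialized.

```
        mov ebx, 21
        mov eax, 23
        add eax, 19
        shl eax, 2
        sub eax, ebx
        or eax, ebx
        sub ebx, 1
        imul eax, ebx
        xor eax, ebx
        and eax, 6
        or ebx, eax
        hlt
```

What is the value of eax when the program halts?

0

ebx=21
eax=23
eax=23+19=42
eax=42<<2=168
eax=168-21=147
eax=147|21=151
ebx=21-1=20
eax=151*20=3020
eax=3020^20=3032
eax=3032&6=0
ebx=20|0=20
halt.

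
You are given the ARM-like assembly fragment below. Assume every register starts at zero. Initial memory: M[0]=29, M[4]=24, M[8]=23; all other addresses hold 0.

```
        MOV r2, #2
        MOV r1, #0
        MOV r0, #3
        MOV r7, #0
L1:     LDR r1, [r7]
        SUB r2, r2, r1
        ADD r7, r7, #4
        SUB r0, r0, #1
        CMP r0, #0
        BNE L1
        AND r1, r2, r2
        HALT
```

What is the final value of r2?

MOV r2, #2 → r2=2
MOV r1, #0 → r1=0
MOV r0, #3 → r0=3
MOV r7, #0 → r7=0
LDR r1, [r7] → r1=M[0]=29
SUB r2, r2, r1 → r2=2-29=-27
ADD r7, r7, #4 → r7=0+4=4
SUB r0, r0, #1 → r0=3-1=2
CMP r0, #0  (cmp 2,0)
BNE L1: taken
LDR r1, [r7] → r1=M[4]=24
SUB r2, r2, r1 → r2=(-27)-24=-51
ADD r7, r7, #4 → r7=4+4=8
SUB r0, r0, #1 → r0=2-1=1
CMP r0, #0  (cmp 1,0)
BNE L1: taken
LDR r1, [r7] → r1=M[8]=23
SUB r2, r2, r1 → r2=(-51)-23=-74
ADD r7, r7, #4 → r7=8+4=12
SUB r0, r0, #1 → r0=1-1=0
CMP r0, #0  (cmp 0,0)
BNE L1: not taken
AND r1, r2, r2 → r1=(-74)&(-74)=-74
halt.

-74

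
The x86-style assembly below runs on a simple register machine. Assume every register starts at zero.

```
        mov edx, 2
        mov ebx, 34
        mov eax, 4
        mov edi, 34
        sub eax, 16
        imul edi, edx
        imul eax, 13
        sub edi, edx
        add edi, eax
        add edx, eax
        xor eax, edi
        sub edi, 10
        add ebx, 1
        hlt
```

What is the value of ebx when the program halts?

mov edx, 2 → edx=2
mov ebx, 34 → ebx=34
mov eax, 4 → eax=4
mov edi, 34 → edi=34
sub eax, 16 → eax=4-16=-12
imul edi, edx → edi=34*2=68
imul eax, 13 → eax=(-12)*13=-156
sub edi, edx → edi=68-2=66
add edi, eax → edi=66+(-156)=-90
add edx, eax → edx=2+(-156)=-154
xor eax, edi → eax=(-156)^(-90)=194
sub edi, 10 → edi=(-90)-10=-100
add ebx, 1 → ebx=34+1=35
halt.

35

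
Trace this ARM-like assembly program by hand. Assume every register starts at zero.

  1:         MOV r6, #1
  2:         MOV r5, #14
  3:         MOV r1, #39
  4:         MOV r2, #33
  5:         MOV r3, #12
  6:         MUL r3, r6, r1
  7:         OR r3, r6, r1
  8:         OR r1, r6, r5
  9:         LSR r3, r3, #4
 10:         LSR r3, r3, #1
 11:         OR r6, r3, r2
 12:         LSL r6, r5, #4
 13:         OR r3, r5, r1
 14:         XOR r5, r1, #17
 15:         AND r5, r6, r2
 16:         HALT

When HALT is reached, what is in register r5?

32

r6=1
r5=14
r1=39
r2=33
r3=12
r3=1*39=39
r3=1|39=39
r1=1|14=15
r3=39>>4=2
r3=2>>1=1
r6=1|33=33
r6=14<<4=224
r3=14|15=15
r5=15^17=30
r5=224&33=32
halt.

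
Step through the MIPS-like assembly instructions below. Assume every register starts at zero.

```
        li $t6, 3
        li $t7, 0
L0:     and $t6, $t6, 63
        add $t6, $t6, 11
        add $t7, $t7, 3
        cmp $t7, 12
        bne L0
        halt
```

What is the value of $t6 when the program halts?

47

li $t6, 3 → $t6=3
li $t7, 0 → $t7=0
and $t6, $t6, 63 → $t6=3&63=3
add $t6, $t6, 11 → $t6=3+11=14
add $t7, $t7, 3 → $t7=0+3=3
cmp $t7, 12  (cmp 3,12)
bne L0: taken
and $t6, $t6, 63 → $t6=14&63=14
add $t6, $t6, 11 → $t6=14+11=25
add $t7, $t7, 3 → $t7=3+3=6
cmp $t7, 12  (cmp 6,12)
bne L0: taken
and $t6, $t6, 63 → $t6=25&63=25
add $t6, $t6, 11 → $t6=25+11=36
add $t7, $t7, 3 → $t7=6+3=9
cmp $t7, 12  (cmp 9,12)
bne L0: taken
and $t6, $t6, 63 → $t6=36&63=36
add $t6, $t6, 11 → $t6=36+11=47
add $t7, $t7, 3 → $t7=9+3=12
cmp $t7, 12  (cmp 12,12)
bne L0: not taken
halt.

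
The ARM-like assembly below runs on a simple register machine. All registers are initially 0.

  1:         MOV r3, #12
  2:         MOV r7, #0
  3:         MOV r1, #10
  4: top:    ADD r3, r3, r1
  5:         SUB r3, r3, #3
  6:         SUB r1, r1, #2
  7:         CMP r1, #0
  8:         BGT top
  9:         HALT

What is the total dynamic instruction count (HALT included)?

29

r3=12
r7=0
r1=10
r3=12+10=22
r3=22-3=19
r1=10-2=8
CMP r1, #0  (cmp 8,0)
BGT top: taken
r3=19+8=27
r3=27-3=24
r1=8-2=6
CMP r1, #0  (cmp 6,0)
BGT top: taken
r3=24+6=30
r3=30-3=27
r1=6-2=4
CMP r1, #0  (cmp 4,0)
BGT top: taken
r3=27+4=31
r3=31-3=28
r1=4-2=2
CMP r1, #0  (cmp 2,0)
BGT top: taken
r3=28+2=30
r3=30-3=27
r1=2-2=0
CMP r1, #0  (cmp 0,0)
BGT top: not taken
halt.
Total executed instructions: 29.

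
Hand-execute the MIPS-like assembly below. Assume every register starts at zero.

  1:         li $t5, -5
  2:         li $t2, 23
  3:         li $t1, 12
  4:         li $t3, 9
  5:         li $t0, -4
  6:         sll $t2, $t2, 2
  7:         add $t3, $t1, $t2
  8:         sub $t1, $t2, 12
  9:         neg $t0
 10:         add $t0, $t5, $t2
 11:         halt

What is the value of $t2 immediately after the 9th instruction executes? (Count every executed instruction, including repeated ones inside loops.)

$t5=-5
$t2=23
$t1=12
$t3=9
$t0=-4
$t2=23<<2=92
$t3=12+92=104
$t1=92-12=80
$t0=-(-4)=4
After step 9: $t2 = 92.

92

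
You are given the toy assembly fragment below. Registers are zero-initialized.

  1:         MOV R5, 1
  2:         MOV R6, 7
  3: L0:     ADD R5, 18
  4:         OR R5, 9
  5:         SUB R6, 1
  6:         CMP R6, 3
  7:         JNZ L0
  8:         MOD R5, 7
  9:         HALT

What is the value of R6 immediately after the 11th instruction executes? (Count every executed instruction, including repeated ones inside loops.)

5

after MOV R5, 1: R5=1
after MOV R6, 7: R6=7
after ADD R5, 18: R5=1+18=19
after OR R5, 9: R5=19|9=27
after SUB R6, 1: R6=7-1=6
CMP R6, 3  (cmp 6,3)
JNZ L0: taken
after ADD R5, 18: R5=27+18=45
after OR R5, 9: R5=45|9=45
after SUB R6, 1: R6=6-1=5
CMP R6, 3  (cmp 5,3)
After step 11: R6 = 5.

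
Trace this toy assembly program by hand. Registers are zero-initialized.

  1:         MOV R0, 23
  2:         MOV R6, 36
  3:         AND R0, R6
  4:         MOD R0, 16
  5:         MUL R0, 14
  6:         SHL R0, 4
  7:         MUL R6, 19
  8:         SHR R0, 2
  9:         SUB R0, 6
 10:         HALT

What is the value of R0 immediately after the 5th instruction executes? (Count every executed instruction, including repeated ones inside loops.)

56

MOV R0, 23 → R0=23
MOV R6, 36 → R6=36
AND R0, R6 → R0=23&36=4
MOD R0, 16 → R0=4%16=4
MUL R0, 14 → R0=4*14=56
After step 5: R0 = 56.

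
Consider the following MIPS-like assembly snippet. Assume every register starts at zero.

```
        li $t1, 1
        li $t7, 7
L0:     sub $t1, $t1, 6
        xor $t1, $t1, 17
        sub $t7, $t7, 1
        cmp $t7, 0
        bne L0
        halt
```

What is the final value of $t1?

-26

li $t1, 1 → $t1=1
li $t7, 7 → $t7=7
sub $t1, $t1, 6 → $t1=1-6=-5
xor $t1, $t1, 17 → $t1=(-5)^17=-22
sub $t7, $t7, 1 → $t7=7-1=6
cmp $t7, 0  (cmp 6,0)
bne L0: taken
sub $t1, $t1, 6 → $t1=(-22)-6=-28
xor $t1, $t1, 17 → $t1=(-28)^17=-11
sub $t7, $t7, 1 → $t7=6-1=5
cmp $t7, 0  (cmp 5,0)
bne L0: taken
sub $t1, $t1, 6 → $t1=(-11)-6=-17
xor $t1, $t1, 17 → $t1=(-17)^17=-2
sub $t7, $t7, 1 → $t7=5-1=4
cmp $t7, 0  (cmp 4,0)
bne L0: taken
sub $t1, $t1, 6 → $t1=(-2)-6=-8
xor $t1, $t1, 17 → $t1=(-8)^17=-23
sub $t7, $t7, 1 → $t7=4-1=3
cmp $t7, 0  (cmp 3,0)
bne L0: taken
sub $t1, $t1, 6 → $t1=(-23)-6=-29
xor $t1, $t1, 17 → $t1=(-29)^17=-14
sub $t7, $t7, 1 → $t7=3-1=2
cmp $t7, 0  (cmp 2,0)
bne L0: taken
sub $t1, $t1, 6 → $t1=(-14)-6=-20
xor $t1, $t1, 17 → $t1=(-20)^17=-3
sub $t7, $t7, 1 → $t7=2-1=1
cmp $t7, 0  (cmp 1,0)
bne L0: taken
sub $t1, $t1, 6 → $t1=(-3)-6=-9
xor $t1, $t1, 17 → $t1=(-9)^17=-26
sub $t7, $t7, 1 → $t7=1-1=0
cmp $t7, 0  (cmp 0,0)
bne L0: not taken
halt.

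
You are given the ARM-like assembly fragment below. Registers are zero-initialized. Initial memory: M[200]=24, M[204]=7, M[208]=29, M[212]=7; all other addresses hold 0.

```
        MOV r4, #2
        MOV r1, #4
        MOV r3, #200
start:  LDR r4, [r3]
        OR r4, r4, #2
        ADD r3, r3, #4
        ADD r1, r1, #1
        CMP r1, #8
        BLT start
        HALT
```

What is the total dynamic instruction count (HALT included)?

after MOV r4, #2: r4=2
after MOV r1, #4: r1=4
after MOV r3, #200: r3=200
after LDR r4, [r3]: r4=M[200]=24
after OR r4, r4, #2: r4=24|2=26
after ADD r3, r3, #4: r3=200+4=204
after ADD r1, r1, #1: r1=4+1=5
CMP r1, #8  (cmp 5,8)
BLT start: taken
after LDR r4, [r3]: r4=M[204]=7
after OR r4, r4, #2: r4=7|2=7
after ADD r3, r3, #4: r3=204+4=208
after ADD r1, r1, #1: r1=5+1=6
CMP r1, #8  (cmp 6,8)
BLT start: taken
after LDR r4, [r3]: r4=M[208]=29
after OR r4, r4, #2: r4=29|2=31
after ADD r3, r3, #4: r3=208+4=212
after ADD r1, r1, #1: r1=6+1=7
CMP r1, #8  (cmp 7,8)
BLT start: taken
after LDR r4, [r3]: r4=M[212]=7
after OR r4, r4, #2: r4=7|2=7
after ADD r3, r3, #4: r3=212+4=216
after ADD r1, r1, #1: r1=7+1=8
CMP r1, #8  (cmp 8,8)
BLT start: not taken
halt.
Total executed instructions: 28.

28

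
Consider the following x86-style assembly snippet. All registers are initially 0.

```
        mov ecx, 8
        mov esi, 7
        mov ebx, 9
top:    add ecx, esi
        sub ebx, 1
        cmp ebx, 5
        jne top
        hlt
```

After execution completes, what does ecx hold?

after mov ecx, 8: ecx=8
after mov esi, 7: esi=7
after mov ebx, 9: ebx=9
after add ecx, esi: ecx=8+7=15
after sub ebx, 1: ebx=9-1=8
cmp ebx, 5  (cmp 8,5)
jne top: taken
after add ecx, esi: ecx=15+7=22
after sub ebx, 1: ebx=8-1=7
cmp ebx, 5  (cmp 7,5)
jne top: taken
after add ecx, esi: ecx=22+7=29
after sub ebx, 1: ebx=7-1=6
cmp ebx, 5  (cmp 6,5)
jne top: taken
after add ecx, esi: ecx=29+7=36
after sub ebx, 1: ebx=6-1=5
cmp ebx, 5  (cmp 5,5)
jne top: not taken
halt.

36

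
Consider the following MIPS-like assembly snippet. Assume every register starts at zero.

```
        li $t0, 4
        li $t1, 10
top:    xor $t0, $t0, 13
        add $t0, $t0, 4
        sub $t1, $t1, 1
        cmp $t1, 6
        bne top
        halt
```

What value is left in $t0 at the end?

4

after li $t0, 4: $t0=4
after li $t1, 10: $t1=10
after xor $t0, $t0, 13: $t0=4^13=9
after add $t0, $t0, 4: $t0=9+4=13
after sub $t1, $t1, 1: $t1=10-1=9
cmp $t1, 6  (cmp 9,6)
bne top: taken
after xor $t0, $t0, 13: $t0=13^13=0
after add $t0, $t0, 4: $t0=0+4=4
after sub $t1, $t1, 1: $t1=9-1=8
cmp $t1, 6  (cmp 8,6)
bne top: taken
after xor $t0, $t0, 13: $t0=4^13=9
after add $t0, $t0, 4: $t0=9+4=13
after sub $t1, $t1, 1: $t1=8-1=7
cmp $t1, 6  (cmp 7,6)
bne top: taken
after xor $t0, $t0, 13: $t0=13^13=0
after add $t0, $t0, 4: $t0=0+4=4
after sub $t1, $t1, 1: $t1=7-1=6
cmp $t1, 6  (cmp 6,6)
bne top: not taken
halt.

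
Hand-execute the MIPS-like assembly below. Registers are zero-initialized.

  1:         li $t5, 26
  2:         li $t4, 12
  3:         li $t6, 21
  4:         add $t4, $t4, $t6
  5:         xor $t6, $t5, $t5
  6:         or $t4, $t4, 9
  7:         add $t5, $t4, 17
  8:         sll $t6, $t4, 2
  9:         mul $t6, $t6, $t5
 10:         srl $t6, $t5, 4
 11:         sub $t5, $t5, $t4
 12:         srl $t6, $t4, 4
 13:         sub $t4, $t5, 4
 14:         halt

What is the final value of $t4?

after li $t5, 26: $t5=26
after li $t4, 12: $t4=12
after li $t6, 21: $t6=21
after add $t4, $t4, $t6: $t4=12+21=33
after xor $t6, $t5, $t5: $t6=26^26=0
after or $t4, $t4, 9: $t4=33|9=41
after add $t5, $t4, 17: $t5=41+17=58
after sll $t6, $t4, 2: $t6=41<<2=164
after mul $t6, $t6, $t5: $t6=164*58=9512
after srl $t6, $t5, 4: $t6=58>>4=3
after sub $t5, $t5, $t4: $t5=58-41=17
after srl $t6, $t4, 4: $t6=41>>4=2
after sub $t4, $t5, 4: $t4=17-4=13
halt.

13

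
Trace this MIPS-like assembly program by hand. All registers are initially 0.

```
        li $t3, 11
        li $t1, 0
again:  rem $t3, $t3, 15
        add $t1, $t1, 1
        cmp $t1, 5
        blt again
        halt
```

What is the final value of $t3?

11

li $t3, 11 → $t3=11
li $t1, 0 → $t1=0
rem $t3, $t3, 15 → $t3=11%15=11
add $t1, $t1, 1 → $t1=0+1=1
cmp $t1, 5  (cmp 1,5)
blt again: taken
rem $t3, $t3, 15 → $t3=11%15=11
add $t1, $t1, 1 → $t1=1+1=2
cmp $t1, 5  (cmp 2,5)
blt again: taken
rem $t3, $t3, 15 → $t3=11%15=11
add $t1, $t1, 1 → $t1=2+1=3
cmp $t1, 5  (cmp 3,5)
blt again: taken
rem $t3, $t3, 15 → $t3=11%15=11
add $t1, $t1, 1 → $t1=3+1=4
cmp $t1, 5  (cmp 4,5)
blt again: taken
rem $t3, $t3, 15 → $t3=11%15=11
add $t1, $t1, 1 → $t1=4+1=5
cmp $t1, 5  (cmp 5,5)
blt again: not taken
halt.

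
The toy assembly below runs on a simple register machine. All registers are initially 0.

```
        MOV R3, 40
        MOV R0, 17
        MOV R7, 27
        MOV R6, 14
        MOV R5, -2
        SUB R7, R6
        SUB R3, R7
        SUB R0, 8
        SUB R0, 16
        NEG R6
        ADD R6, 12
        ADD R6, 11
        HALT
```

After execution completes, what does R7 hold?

13

R3=40
R0=17
R7=27
R6=14
R5=-2
R7=27-14=13
R3=40-13=27
R0=17-8=9
R0=9-16=-7
R6=-(14)=-14
R6=(-14)+12=-2
R6=(-2)+11=9
halt.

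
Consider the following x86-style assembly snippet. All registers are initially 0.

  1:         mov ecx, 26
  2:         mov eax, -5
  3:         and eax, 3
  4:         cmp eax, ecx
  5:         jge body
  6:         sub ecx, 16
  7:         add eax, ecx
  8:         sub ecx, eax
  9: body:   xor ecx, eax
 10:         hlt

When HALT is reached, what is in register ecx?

ecx=26
eax=-5
eax=(-5)&3=3
cmp eax, ecx  (cmp 3,26)
jge body: not taken
ecx=26-16=10
eax=3+10=13
ecx=10-13=-3
ecx=(-3)^13=-16
halt.

-16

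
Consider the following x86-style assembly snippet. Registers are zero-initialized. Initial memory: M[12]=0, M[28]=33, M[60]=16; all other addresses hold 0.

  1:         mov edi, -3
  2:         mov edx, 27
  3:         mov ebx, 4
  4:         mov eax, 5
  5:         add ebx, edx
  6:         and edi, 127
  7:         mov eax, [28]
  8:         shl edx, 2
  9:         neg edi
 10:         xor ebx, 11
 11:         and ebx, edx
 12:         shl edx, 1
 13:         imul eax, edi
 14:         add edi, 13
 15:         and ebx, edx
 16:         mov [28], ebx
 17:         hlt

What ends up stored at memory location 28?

edi=-3
edx=27
ebx=4
eax=5
ebx=4+27=31
edi=(-3)&127=125
eax=M[28]=33
edx=27<<2=108
edi=-(125)=-125
ebx=31^11=20
ebx=20&108=4
edx=108<<1=216
eax=33*(-125)=-4125
edi=(-125)+13=-112
ebx=4&216=0
mov [28], ebx → M[28]=0
halt.

0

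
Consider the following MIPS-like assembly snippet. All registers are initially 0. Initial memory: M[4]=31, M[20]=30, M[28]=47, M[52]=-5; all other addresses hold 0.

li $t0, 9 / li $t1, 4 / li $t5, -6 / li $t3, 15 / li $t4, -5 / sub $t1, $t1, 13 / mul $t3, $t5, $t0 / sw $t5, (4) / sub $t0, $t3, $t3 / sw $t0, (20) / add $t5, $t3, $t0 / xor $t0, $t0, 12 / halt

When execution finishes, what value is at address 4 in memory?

-6

$t0=9
$t1=4
$t5=-6
$t3=15
$t4=-5
$t1=4-13=-9
$t3=(-6)*9=-54
sw $t5, (4) → M[4]=-6
$t0=(-54)-(-54)=0
sw $t0, (20) → M[20]=0
$t5=(-54)+0=-54
$t0=0^12=12
halt.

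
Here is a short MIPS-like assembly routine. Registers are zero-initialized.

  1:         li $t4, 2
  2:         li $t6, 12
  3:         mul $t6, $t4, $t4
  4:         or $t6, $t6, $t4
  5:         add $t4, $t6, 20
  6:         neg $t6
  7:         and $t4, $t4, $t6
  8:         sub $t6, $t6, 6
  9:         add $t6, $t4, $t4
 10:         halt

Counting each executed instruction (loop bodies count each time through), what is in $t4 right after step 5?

26

after li $t4, 2: $t4=2
after li $t6, 12: $t6=12
after mul $t6, $t4, $t4: $t6=2*2=4
after or $t6, $t6, $t4: $t6=4|2=6
after add $t4, $t6, 20: $t4=6+20=26
After step 5: $t4 = 26.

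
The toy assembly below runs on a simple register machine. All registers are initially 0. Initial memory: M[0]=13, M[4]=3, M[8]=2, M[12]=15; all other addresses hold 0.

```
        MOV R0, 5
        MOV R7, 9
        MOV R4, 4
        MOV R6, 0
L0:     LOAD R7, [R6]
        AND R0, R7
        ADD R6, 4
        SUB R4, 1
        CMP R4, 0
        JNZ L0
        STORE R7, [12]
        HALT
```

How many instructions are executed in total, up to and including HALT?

30

R0=5
R7=9
R4=4
R6=0
R7=M[0]=13
R0=5&13=5
R6=0+4=4
R4=4-1=3
CMP R4, 0  (cmp 3,0)
JNZ L0: taken
R7=M[4]=3
R0=5&3=1
R6=4+4=8
R4=3-1=2
CMP R4, 0  (cmp 2,0)
JNZ L0: taken
R7=M[8]=2
R0=1&2=0
R6=8+4=12
R4=2-1=1
CMP R4, 0  (cmp 1,0)
JNZ L0: taken
R7=M[12]=15
R0=0&15=0
R6=12+4=16
R4=1-1=0
CMP R4, 0  (cmp 0,0)
JNZ L0: not taken
STORE R7, [12] → M[12]=15
halt.
Total executed instructions: 30.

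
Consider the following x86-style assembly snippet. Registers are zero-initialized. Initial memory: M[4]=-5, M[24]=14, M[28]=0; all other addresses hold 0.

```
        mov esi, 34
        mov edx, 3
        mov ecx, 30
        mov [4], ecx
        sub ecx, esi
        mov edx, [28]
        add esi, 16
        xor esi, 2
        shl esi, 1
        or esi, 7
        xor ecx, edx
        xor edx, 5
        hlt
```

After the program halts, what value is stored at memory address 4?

esi=34
edx=3
ecx=30
mov [4], ecx → M[4]=30
ecx=30-34=-4
edx=M[28]=0
esi=34+16=50
esi=50^2=48
esi=48<<1=96
esi=96|7=103
ecx=(-4)^0=-4
edx=0^5=5
halt.

30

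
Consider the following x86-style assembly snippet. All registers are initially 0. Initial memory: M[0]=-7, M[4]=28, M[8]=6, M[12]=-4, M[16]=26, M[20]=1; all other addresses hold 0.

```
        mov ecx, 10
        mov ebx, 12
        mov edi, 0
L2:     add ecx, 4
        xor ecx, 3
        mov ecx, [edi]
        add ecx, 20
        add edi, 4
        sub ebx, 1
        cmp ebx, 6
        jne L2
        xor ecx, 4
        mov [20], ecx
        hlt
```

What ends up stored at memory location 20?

after mov ecx, 10: ecx=10
after mov ebx, 12: ebx=12
after mov edi, 0: edi=0
after add ecx, 4: ecx=10+4=14
after xor ecx, 3: ecx=14^3=13
after mov ecx, [edi]: ecx=M[0]=-7
after add ecx, 20: ecx=(-7)+20=13
after add edi, 4: edi=0+4=4
after sub ebx, 1: ebx=12-1=11
cmp ebx, 6  (cmp 11,6)
jne L2: taken
after add ecx, 4: ecx=13+4=17
after xor ecx, 3: ecx=17^3=18
after mov ecx, [edi]: ecx=M[4]=28
after add ecx, 20: ecx=28+20=48
after add edi, 4: edi=4+4=8
after sub ebx, 1: ebx=11-1=10
cmp ebx, 6  (cmp 10,6)
jne L2: taken
after add ecx, 4: ecx=48+4=52
after xor ecx, 3: ecx=52^3=55
after mov ecx, [edi]: ecx=M[8]=6
after add ecx, 20: ecx=6+20=26
after add edi, 4: edi=8+4=12
after sub ebx, 1: ebx=10-1=9
cmp ebx, 6  (cmp 9,6)
jne L2: taken
after add ecx, 4: ecx=26+4=30
after xor ecx, 3: ecx=30^3=29
after mov ecx, [edi]: ecx=M[12]=-4
after add ecx, 20: ecx=(-4)+20=16
after add edi, 4: edi=12+4=16
after sub ebx, 1: ebx=9-1=8
cmp ebx, 6  (cmp 8,6)
jne L2: taken
after add ecx, 4: ecx=16+4=20
after xor ecx, 3: ecx=20^3=23
after mov ecx, [edi]: ecx=M[16]=26
after add ecx, 20: ecx=26+20=46
after add edi, 4: edi=16+4=20
after sub ebx, 1: ebx=8-1=7
cmp ebx, 6  (cmp 7,6)
jne L2: taken
after add ecx, 4: ecx=46+4=50
after xor ecx, 3: ecx=50^3=49
after mov ecx, [edi]: ecx=M[20]=1
after add ecx, 20: ecx=1+20=21
after add edi, 4: edi=20+4=24
after sub ebx, 1: ebx=7-1=6
cmp ebx, 6  (cmp 6,6)
jne L2: not taken
after xor ecx, 4: ecx=21^4=17
mov [20], ecx → M[20]=17
halt.

17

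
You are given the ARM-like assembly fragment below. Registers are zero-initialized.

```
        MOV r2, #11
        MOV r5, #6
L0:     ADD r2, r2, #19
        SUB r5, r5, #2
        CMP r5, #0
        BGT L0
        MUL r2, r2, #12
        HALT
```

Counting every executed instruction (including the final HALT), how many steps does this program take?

16

r2=11
r5=6
r2=11+19=30
r5=6-2=4
CMP r5, #0  (cmp 4,0)
BGT L0: taken
r2=30+19=49
r5=4-2=2
CMP r5, #0  (cmp 2,0)
BGT L0: taken
r2=49+19=68
r5=2-2=0
CMP r5, #0  (cmp 0,0)
BGT L0: not taken
r2=68*12=816
halt.
Total executed instructions: 16.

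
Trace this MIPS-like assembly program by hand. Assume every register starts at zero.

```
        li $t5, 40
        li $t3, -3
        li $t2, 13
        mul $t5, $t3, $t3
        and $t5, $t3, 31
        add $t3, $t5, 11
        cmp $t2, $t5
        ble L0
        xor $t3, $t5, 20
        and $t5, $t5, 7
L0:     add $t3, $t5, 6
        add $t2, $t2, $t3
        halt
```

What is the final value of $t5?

after li $t5, 40: $t5=40
after li $t3, -3: $t3=-3
after li $t2, 13: $t2=13
after mul $t5, $t3, $t3: $t5=(-3)*(-3)=9
after and $t5, $t3, 31: $t5=(-3)&31=29
after add $t3, $t5, 11: $t3=29+11=40
cmp $t2, $t5  (cmp 13,29)
ble L0: taken
after add $t3, $t5, 6: $t3=29+6=35
after add $t2, $t2, $t3: $t2=13+35=48
halt.

29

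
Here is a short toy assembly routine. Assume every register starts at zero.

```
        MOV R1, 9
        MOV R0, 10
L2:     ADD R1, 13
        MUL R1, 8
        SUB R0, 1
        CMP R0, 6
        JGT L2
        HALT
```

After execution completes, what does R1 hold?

97704

after MOV R1, 9: R1=9
after MOV R0, 10: R0=10
after ADD R1, 13: R1=9+13=22
after MUL R1, 8: R1=22*8=176
after SUB R0, 1: R0=10-1=9
CMP R0, 6  (cmp 9,6)
JGT L2: taken
after ADD R1, 13: R1=176+13=189
after MUL R1, 8: R1=189*8=1512
after SUB R0, 1: R0=9-1=8
CMP R0, 6  (cmp 8,6)
JGT L2: taken
after ADD R1, 13: R1=1512+13=1525
after MUL R1, 8: R1=1525*8=12200
after SUB R0, 1: R0=8-1=7
CMP R0, 6  (cmp 7,6)
JGT L2: taken
after ADD R1, 13: R1=12200+13=12213
after MUL R1, 8: R1=12213*8=97704
after SUB R0, 1: R0=7-1=6
CMP R0, 6  (cmp 6,6)
JGT L2: not taken
halt.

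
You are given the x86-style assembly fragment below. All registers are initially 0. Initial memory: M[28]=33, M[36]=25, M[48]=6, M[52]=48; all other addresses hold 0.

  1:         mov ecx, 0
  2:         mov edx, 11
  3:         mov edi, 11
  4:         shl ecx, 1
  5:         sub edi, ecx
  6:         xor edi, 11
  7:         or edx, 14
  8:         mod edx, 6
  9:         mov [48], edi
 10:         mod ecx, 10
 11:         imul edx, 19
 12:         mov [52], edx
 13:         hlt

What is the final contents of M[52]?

ecx=0
edx=11
edi=11
ecx=0<<1=0
edi=11-0=11
edi=11^11=0
edx=11|14=15
edx=15%6=3
mov [48], edi → M[48]=0
ecx=0%10=0
edx=3*19=57
mov [52], edx → M[52]=57
halt.

57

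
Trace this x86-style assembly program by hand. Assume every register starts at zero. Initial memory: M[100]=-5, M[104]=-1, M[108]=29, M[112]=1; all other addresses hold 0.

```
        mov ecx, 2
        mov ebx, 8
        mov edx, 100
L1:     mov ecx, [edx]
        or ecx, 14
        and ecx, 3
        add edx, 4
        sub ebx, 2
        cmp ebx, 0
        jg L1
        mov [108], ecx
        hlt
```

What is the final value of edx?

mov ecx, 2 → ecx=2
mov ebx, 8 → ebx=8
mov edx, 100 → edx=100
mov ecx, [edx] → ecx=M[100]=-5
or ecx, 14 → ecx=(-5)|14=-1
and ecx, 3 → ecx=(-1)&3=3
add edx, 4 → edx=100+4=104
sub ebx, 2 → ebx=8-2=6
cmp ebx, 0  (cmp 6,0)
jg L1: taken
mov ecx, [edx] → ecx=M[104]=-1
or ecx, 14 → ecx=(-1)|14=-1
and ecx, 3 → ecx=(-1)&3=3
add edx, 4 → edx=104+4=108
sub ebx, 2 → ebx=6-2=4
cmp ebx, 0  (cmp 4,0)
jg L1: taken
mov ecx, [edx] → ecx=M[108]=29
or ecx, 14 → ecx=29|14=31
and ecx, 3 → ecx=31&3=3
add edx, 4 → edx=108+4=112
sub ebx, 2 → ebx=4-2=2
cmp ebx, 0  (cmp 2,0)
jg L1: taken
mov ecx, [edx] → ecx=M[112]=1
or ecx, 14 → ecx=1|14=15
and ecx, 3 → ecx=15&3=3
add edx, 4 → edx=112+4=116
sub ebx, 2 → ebx=2-2=0
cmp ebx, 0  (cmp 0,0)
jg L1: not taken
mov [108], ecx → M[108]=3
halt.

116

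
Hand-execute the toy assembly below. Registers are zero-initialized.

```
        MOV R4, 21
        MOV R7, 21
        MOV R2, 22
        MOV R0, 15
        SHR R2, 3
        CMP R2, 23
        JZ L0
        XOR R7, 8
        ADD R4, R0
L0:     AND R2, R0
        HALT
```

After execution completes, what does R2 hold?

after MOV R4, 21: R4=21
after MOV R7, 21: R7=21
after MOV R2, 22: R2=22
after MOV R0, 15: R0=15
after SHR R2, 3: R2=22>>3=2
CMP R2, 23  (cmp 2,23)
JZ L0: not taken
after XOR R7, 8: R7=21^8=29
after ADD R4, R0: R4=21+15=36
after AND R2, R0: R2=2&15=2
halt.

2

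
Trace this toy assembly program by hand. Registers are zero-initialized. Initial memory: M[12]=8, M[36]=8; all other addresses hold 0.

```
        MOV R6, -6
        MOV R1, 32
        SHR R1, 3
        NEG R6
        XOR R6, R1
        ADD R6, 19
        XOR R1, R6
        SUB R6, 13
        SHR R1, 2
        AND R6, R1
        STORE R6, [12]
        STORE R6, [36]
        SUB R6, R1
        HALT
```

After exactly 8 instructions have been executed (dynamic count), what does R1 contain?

MOV R6, -6 → R6=-6
MOV R1, 32 → R1=32
SHR R1, 3 → R1=32>>3=4
NEG R6 → R6=-(-6)=6
XOR R6, R1 → R6=6^4=2
ADD R6, 19 → R6=2+19=21
XOR R1, R6 → R1=4^21=17
SUB R6, 13 → R6=21-13=8
After step 8: R1 = 17.

17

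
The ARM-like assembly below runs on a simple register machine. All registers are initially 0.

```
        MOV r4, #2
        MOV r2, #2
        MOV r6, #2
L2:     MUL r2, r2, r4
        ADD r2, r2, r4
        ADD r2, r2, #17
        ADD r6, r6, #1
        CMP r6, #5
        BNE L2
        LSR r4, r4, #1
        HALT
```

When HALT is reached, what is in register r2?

after MOV r4, #2: r4=2
after MOV r2, #2: r2=2
after MOV r6, #2: r6=2
after MUL r2, r2, r4: r2=2*2=4
after ADD r2, r2, r4: r2=4+2=6
after ADD r2, r2, #17: r2=6+17=23
after ADD r6, r6, #1: r6=2+1=3
CMP r6, #5  (cmp 3,5)
BNE L2: taken
after MUL r2, r2, r4: r2=23*2=46
after ADD r2, r2, r4: r2=46+2=48
after ADD r2, r2, #17: r2=48+17=65
after ADD r6, r6, #1: r6=3+1=4
CMP r6, #5  (cmp 4,5)
BNE L2: taken
after MUL r2, r2, r4: r2=65*2=130
after ADD r2, r2, r4: r2=130+2=132
after ADD r2, r2, #17: r2=132+17=149
after ADD r6, r6, #1: r6=4+1=5
CMP r6, #5  (cmp 5,5)
BNE L2: not taken
after LSR r4, r4, #1: r4=2>>1=1
halt.

149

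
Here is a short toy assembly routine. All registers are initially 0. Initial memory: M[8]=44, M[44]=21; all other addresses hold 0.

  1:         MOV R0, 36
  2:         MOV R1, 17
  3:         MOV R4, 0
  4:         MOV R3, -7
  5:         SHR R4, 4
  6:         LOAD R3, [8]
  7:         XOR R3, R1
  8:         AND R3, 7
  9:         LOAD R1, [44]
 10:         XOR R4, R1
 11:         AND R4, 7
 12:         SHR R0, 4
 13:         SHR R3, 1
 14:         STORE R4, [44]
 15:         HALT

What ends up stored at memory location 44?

after MOV R0, 36: R0=36
after MOV R1, 17: R1=17
after MOV R4, 0: R4=0
after MOV R3, -7: R3=-7
after SHR R4, 4: R4=0>>4=0
after LOAD R3, [8]: R3=M[8]=44
after XOR R3, R1: R3=44^17=61
after AND R3, 7: R3=61&7=5
after LOAD R1, [44]: R1=M[44]=21
after XOR R4, R1: R4=0^21=21
after AND R4, 7: R4=21&7=5
after SHR R0, 4: R0=36>>4=2
after SHR R3, 1: R3=5>>1=2
STORE R4, [44] → M[44]=5
halt.

5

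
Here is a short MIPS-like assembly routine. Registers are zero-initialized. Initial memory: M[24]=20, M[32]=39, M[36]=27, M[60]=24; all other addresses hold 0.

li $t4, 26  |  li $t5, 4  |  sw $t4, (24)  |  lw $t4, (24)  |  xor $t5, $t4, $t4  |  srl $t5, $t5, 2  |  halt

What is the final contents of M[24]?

$t4=26
$t5=4
sw $t4, (24) → M[24]=26
$t4=M[24]=26
$t5=26^26=0
$t5=0>>2=0
halt.

26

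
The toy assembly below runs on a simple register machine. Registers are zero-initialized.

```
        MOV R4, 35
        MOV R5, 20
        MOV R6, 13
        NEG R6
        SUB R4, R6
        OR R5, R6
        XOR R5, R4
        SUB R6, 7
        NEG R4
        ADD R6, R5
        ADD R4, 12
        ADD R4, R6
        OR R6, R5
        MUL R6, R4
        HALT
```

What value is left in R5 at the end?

-57

after MOV R4, 35: R4=35
after MOV R5, 20: R5=20
after MOV R6, 13: R6=13
after NEG R6: R6=-(13)=-13
after SUB R4, R6: R4=35-(-13)=48
after OR R5, R6: R5=20|(-13)=-9
after XOR R5, R4: R5=(-9)^48=-57
after SUB R6, 7: R6=(-13)-7=-20
after NEG R4: R4=-(48)=-48
after ADD R6, R5: R6=(-20)+(-57)=-77
after ADD R4, 12: R4=(-48)+12=-36
after ADD R4, R6: R4=(-36)+(-77)=-113
after OR R6, R5: R6=(-77)|(-57)=-9
after MUL R6, R4: R6=(-9)*(-113)=1017
halt.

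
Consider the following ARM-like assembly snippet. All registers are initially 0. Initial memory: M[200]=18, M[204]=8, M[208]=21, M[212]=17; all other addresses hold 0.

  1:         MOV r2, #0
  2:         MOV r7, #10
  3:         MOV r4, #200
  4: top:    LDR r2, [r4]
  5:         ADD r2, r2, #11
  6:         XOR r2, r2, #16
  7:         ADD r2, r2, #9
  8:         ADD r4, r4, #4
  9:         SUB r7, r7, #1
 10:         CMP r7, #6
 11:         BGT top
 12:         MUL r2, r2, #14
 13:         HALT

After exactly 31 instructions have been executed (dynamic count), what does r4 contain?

212

MOV r2, #0 → r2=0
MOV r7, #10 → r7=10
MOV r4, #200 → r4=200
LDR r2, [r4] → r2=M[200]=18
ADD r2, r2, #11 → r2=18+11=29
XOR r2, r2, #16 → r2=29^16=13
ADD r2, r2, #9 → r2=13+9=22
ADD r4, r4, #4 → r4=200+4=204
SUB r7, r7, #1 → r7=10-1=9
CMP r7, #6  (cmp 9,6)
BGT top: taken
LDR r2, [r4] → r2=M[204]=8
ADD r2, r2, #11 → r2=8+11=19
XOR r2, r2, #16 → r2=19^16=3
ADD r2, r2, #9 → r2=3+9=12
ADD r4, r4, #4 → r4=204+4=208
SUB r7, r7, #1 → r7=9-1=8
CMP r7, #6  (cmp 8,6)
BGT top: taken
LDR r2, [r4] → r2=M[208]=21
ADD r2, r2, #11 → r2=21+11=32
XOR r2, r2, #16 → r2=32^16=48
ADD r2, r2, #9 → r2=48+9=57
ADD r4, r4, #4 → r4=208+4=212
SUB r7, r7, #1 → r7=8-1=7
CMP r7, #6  (cmp 7,6)
BGT top: taken
LDR r2, [r4] → r2=M[212]=17
ADD r2, r2, #11 → r2=17+11=28
XOR r2, r2, #16 → r2=28^16=12
ADD r2, r2, #9 → r2=12+9=21
After step 31: r4 = 212.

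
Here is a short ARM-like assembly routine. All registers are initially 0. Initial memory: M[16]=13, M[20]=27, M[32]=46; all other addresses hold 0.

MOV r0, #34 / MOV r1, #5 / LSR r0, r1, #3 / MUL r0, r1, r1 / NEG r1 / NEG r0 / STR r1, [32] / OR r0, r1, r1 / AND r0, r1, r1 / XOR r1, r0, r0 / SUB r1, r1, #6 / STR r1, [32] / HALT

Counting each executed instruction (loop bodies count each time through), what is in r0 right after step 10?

r0=34
r1=5
r0=5>>3=0
r0=5*5=25
r1=-(5)=-5
r0=-(25)=-25
STR r1, [32] → M[32]=-5
r0=(-5)|(-5)=-5
r0=(-5)&(-5)=-5
r1=(-5)^(-5)=0
After step 10: r0 = -5.

-5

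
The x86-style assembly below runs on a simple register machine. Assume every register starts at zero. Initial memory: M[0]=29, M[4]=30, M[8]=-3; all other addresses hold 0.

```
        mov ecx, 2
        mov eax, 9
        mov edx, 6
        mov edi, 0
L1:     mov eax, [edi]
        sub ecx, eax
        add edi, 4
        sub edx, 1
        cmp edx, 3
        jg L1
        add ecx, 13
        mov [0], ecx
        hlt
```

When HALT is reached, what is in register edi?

ecx=2
eax=9
edx=6
edi=0
eax=M[0]=29
ecx=2-29=-27
edi=0+4=4
edx=6-1=5
cmp edx, 3  (cmp 5,3)
jg L1: taken
eax=M[4]=30
ecx=(-27)-30=-57
edi=4+4=8
edx=5-1=4
cmp edx, 3  (cmp 4,3)
jg L1: taken
eax=M[8]=-3
ecx=(-57)-(-3)=-54
edi=8+4=12
edx=4-1=3
cmp edx, 3  (cmp 3,3)
jg L1: not taken
ecx=(-54)+13=-41
mov [0], ecx → M[0]=-41
halt.

12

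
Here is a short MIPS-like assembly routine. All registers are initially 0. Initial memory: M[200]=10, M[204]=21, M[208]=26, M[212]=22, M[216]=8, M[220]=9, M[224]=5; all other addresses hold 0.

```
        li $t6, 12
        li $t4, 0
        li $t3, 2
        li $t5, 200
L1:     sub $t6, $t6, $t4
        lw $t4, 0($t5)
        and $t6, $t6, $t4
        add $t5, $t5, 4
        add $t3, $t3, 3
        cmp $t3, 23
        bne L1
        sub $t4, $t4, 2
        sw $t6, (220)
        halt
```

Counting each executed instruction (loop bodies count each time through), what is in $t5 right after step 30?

216

$t6=12
$t4=0
$t3=2
$t5=200
$t6=12-0=12
$t4=M[200]=10
$t6=12&10=8
$t5=200+4=204
$t3=2+3=5
cmp $t3, 23  (cmp 5,23)
bne L1: taken
$t6=8-10=-2
$t4=M[204]=21
$t6=(-2)&21=20
$t5=204+4=208
$t3=5+3=8
cmp $t3, 23  (cmp 8,23)
bne L1: taken
$t6=20-21=-1
$t4=M[208]=26
$t6=(-1)&26=26
$t5=208+4=212
$t3=8+3=11
cmp $t3, 23  (cmp 11,23)
bne L1: taken
$t6=26-26=0
$t4=M[212]=22
$t6=0&22=0
$t5=212+4=216
$t3=11+3=14
After step 30: $t5 = 216.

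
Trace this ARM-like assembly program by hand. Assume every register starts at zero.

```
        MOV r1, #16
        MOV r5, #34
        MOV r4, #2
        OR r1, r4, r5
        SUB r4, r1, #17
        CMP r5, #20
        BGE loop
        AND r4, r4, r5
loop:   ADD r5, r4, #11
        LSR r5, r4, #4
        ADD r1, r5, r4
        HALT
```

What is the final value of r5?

after MOV r1, #16: r1=16
after MOV r5, #34: r5=34
after MOV r4, #2: r4=2
after OR r1, r4, r5: r1=2|34=34
after SUB r4, r1, #17: r4=34-17=17
CMP r5, #20  (cmp 34,20)
BGE loop: taken
after ADD r5, r4, #11: r5=17+11=28
after LSR r5, r4, #4: r5=17>>4=1
after ADD r1, r5, r4: r1=1+17=18
halt.

1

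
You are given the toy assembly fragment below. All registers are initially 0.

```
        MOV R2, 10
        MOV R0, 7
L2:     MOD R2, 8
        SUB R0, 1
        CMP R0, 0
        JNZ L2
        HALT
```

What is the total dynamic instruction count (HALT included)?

after MOV R2, 10: R2=10
after MOV R0, 7: R0=7
after MOD R2, 8: R2=10%8=2
after SUB R0, 1: R0=7-1=6
CMP R0, 0  (cmp 6,0)
JNZ L2: taken
after MOD R2, 8: R2=2%8=2
after SUB R0, 1: R0=6-1=5
CMP R0, 0  (cmp 5,0)
JNZ L2: taken
after MOD R2, 8: R2=2%8=2
after SUB R0, 1: R0=5-1=4
CMP R0, 0  (cmp 4,0)
JNZ L2: taken
after MOD R2, 8: R2=2%8=2
after SUB R0, 1: R0=4-1=3
CMP R0, 0  (cmp 3,0)
JNZ L2: taken
after MOD R2, 8: R2=2%8=2
after SUB R0, 1: R0=3-1=2
CMP R0, 0  (cmp 2,0)
JNZ L2: taken
after MOD R2, 8: R2=2%8=2
after SUB R0, 1: R0=2-1=1
CMP R0, 0  (cmp 1,0)
JNZ L2: taken
after MOD R2, 8: R2=2%8=2
after SUB R0, 1: R0=1-1=0
CMP R0, 0  (cmp 0,0)
JNZ L2: not taken
halt.
Total executed instructions: 31.

31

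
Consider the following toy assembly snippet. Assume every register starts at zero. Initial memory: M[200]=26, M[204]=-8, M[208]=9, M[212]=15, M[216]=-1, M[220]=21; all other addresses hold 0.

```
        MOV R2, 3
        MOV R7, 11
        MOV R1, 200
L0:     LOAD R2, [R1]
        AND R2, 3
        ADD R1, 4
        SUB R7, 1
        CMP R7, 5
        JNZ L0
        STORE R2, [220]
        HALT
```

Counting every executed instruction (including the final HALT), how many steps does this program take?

MOV R2, 3 → R2=3
MOV R7, 11 → R7=11
MOV R1, 200 → R1=200
LOAD R2, [R1] → R2=M[200]=26
AND R2, 3 → R2=26&3=2
ADD R1, 4 → R1=200+4=204
SUB R7, 1 → R7=11-1=10
CMP R7, 5  (cmp 10,5)
JNZ L0: taken
LOAD R2, [R1] → R2=M[204]=-8
AND R2, 3 → R2=(-8)&3=0
ADD R1, 4 → R1=204+4=208
SUB R7, 1 → R7=10-1=9
CMP R7, 5  (cmp 9,5)
JNZ L0: taken
LOAD R2, [R1] → R2=M[208]=9
AND R2, 3 → R2=9&3=1
ADD R1, 4 → R1=208+4=212
SUB R7, 1 → R7=9-1=8
CMP R7, 5  (cmp 8,5)
JNZ L0: taken
LOAD R2, [R1] → R2=M[212]=15
AND R2, 3 → R2=15&3=3
ADD R1, 4 → R1=212+4=216
SUB R7, 1 → R7=8-1=7
CMP R7, 5  (cmp 7,5)
JNZ L0: taken
LOAD R2, [R1] → R2=M[216]=-1
AND R2, 3 → R2=(-1)&3=3
ADD R1, 4 → R1=216+4=220
SUB R7, 1 → R7=7-1=6
CMP R7, 5  (cmp 6,5)
JNZ L0: taken
LOAD R2, [R1] → R2=M[220]=21
AND R2, 3 → R2=21&3=1
ADD R1, 4 → R1=220+4=224
SUB R7, 1 → R7=6-1=5
CMP R7, 5  (cmp 5,5)
JNZ L0: not taken
STORE R2, [220] → M[220]=1
halt.
Total executed instructions: 41.

41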